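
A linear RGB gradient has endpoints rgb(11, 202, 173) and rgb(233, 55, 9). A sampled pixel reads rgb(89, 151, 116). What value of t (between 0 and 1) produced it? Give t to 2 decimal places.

0.35

Invert the lerp on the R channel (largest span, 222): t = (89 − 11) / (233 − 11) = 78/222 = 0.35135.
Check on G: (151 − 202)/(55 − 202) = 0.3469 ✓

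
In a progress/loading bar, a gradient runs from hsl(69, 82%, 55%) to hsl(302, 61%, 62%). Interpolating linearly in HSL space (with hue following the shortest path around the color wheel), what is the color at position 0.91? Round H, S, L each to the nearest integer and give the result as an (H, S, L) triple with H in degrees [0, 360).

Hue: 302 − 69 = 233°, but |233| > 180 so the shorter arc goes the other way: Δh = 233 − 360 = -127°.
H = 69 + 0.91 × (-127) = -46.57 → -47 → -47 mod 360 = 313°
S = 82 + 0.91 × (61 − 82) = 62.89 → 63%
L = 55 + 0.91 × (62 − 55) = 61.37 → 61%

(313, 63, 61)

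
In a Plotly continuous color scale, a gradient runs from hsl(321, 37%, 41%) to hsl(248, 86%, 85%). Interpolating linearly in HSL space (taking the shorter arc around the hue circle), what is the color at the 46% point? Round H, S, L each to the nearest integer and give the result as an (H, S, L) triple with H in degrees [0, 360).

(287, 60, 61)

Hue arc: Δh = 248 − 321 = -73° (|Δh| ≤ 180, already the shorter path).
H = 321 + 0.46 × (-73) = 287.42 → 287°
S = 37 + 0.46 × (86 − 37) = 59.54 → 60%
L = 41 + 0.46 × (85 − 41) = 61.24 → 61%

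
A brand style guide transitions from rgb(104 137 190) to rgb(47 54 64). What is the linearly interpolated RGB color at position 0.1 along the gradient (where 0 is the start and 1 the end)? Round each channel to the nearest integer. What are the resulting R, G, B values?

R = 104 + 0.1 × (47 − 104) = 104 + 0.1 × -57 = 98.3 → 98
G = 137 + 0.1 × (54 − 137) = 137 + 0.1 × -83 = 128.7 → 129
B = 190 + 0.1 × (64 − 190) = 190 + 0.1 × -126 = 177.4 → 177
So the blended color is (98, 129, 177), about #6281b1.

(98, 129, 177)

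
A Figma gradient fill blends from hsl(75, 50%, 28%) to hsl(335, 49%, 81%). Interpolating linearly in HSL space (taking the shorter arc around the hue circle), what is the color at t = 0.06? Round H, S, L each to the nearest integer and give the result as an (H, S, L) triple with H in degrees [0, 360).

(69, 50, 31)

Hue: 335 − 75 = 260°, but |260| > 180 so the shorter arc goes the other way: Δh = 260 − 360 = -100°.
H = 75 + 0.06 × (-100) = 69 → 69°
S = 50 + 0.06 × (49 − 50) = 49.94 → 50%
L = 28 + 0.06 × (81 − 28) = 31.18 → 31%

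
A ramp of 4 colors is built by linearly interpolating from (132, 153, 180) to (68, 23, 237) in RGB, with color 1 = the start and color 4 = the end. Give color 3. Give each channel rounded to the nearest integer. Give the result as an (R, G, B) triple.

With 4 swatches and endpoints inclusive, swatch 3 sits at t = (3 − 1)/(4 − 1) = 2/3 ≈ 0.6667.
R = 132 + 0.6667 × (68 − 132) = 89.331 → 89
G = 153 + 0.6667 × (23 − 153) = 66.329 → 66
B = 180 + 0.6667 × (237 − 180) = 218.002 → 218

(89, 66, 218)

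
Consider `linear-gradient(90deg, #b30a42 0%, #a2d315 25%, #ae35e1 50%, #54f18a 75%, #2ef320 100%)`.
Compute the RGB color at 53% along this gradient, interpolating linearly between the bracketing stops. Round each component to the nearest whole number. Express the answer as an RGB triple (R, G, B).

53% lies between the 50% and 75% stops, so the local fraction is t = (53 − 50)/(75 − 50) = 3/25 ≈ 0.12.
#ae35e1 → (174, 53, 225); #54f18a → (84, 241, 138).
R = 174 + 0.12 × (84 − 174) = 163.2 → 163
G = 53 + 0.12 × (241 − 53) = 75.56 → 76
B = 225 + 0.12 × (138 − 225) = 214.56 → 215

(163, 76, 215)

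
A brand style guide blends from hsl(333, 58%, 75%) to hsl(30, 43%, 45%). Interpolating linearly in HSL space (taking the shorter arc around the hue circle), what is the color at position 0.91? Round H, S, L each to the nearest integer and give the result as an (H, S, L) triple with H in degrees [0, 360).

Hue: 30 − 333 = -303°, but |-303| > 180 so the shorter arc goes the other way: Δh = -303 + 360 = 57°.
H = 333 + 0.91 × (57) = 384.87 → 385 → 385 mod 360 = 25°
S = 58 + 0.91 × (43 − 58) = 44.35 → 44%
L = 75 + 0.91 × (45 − 75) = 47.7 → 48%

(25, 44, 48)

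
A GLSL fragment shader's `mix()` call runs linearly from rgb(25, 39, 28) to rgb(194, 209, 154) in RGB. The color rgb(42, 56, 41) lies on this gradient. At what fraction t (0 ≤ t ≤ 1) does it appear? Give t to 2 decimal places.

Invert the lerp on the G channel (largest span, 170): t = (56 − 39) / (209 − 39) = 17/170 = 0.1.
Check on R: (42 − 25)/(194 − 25) = 0.1006 ✓

0.10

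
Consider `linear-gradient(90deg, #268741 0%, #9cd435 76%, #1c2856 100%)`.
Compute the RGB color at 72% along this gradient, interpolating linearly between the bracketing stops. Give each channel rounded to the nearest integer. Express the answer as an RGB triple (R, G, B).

72% lies between the 0% and 76% stops, so the local fraction is t = (72 − 0)/(76 − 0) = 72/76 ≈ 0.9474.
#268741 → (38, 135, 65); #9cd435 → (156, 212, 53).
R = 38 + 0.9474 × (156 − 38) = 149.793 → 150
G = 135 + 0.9474 × (212 − 135) = 207.95 → 208
B = 65 + 0.9474 × (53 − 65) = 53.631 → 54

(150, 208, 54)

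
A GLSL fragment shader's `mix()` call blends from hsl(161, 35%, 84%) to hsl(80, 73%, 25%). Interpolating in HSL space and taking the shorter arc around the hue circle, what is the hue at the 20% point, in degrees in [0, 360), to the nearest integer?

145

Hue arc: Δh = 80 − 161 = -81° (|Δh| ≤ 180, already the shorter path).
H = 161 + 0.2 × (-81) = 144.8 → 145°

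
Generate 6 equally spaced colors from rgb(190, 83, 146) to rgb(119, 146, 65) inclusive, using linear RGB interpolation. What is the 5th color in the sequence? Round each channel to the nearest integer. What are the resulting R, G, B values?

With 6 swatches and endpoints inclusive, swatch 5 sits at t = (5 − 1)/(6 − 1) = 4/5 ≈ 0.8.
R = 190 + 0.8 × (119 − 190) = 133.2 → 133
G = 83 + 0.8 × (146 − 83) = 133.4 → 133
B = 146 + 0.8 × (65 − 146) = 81.2 → 81

(133, 133, 81)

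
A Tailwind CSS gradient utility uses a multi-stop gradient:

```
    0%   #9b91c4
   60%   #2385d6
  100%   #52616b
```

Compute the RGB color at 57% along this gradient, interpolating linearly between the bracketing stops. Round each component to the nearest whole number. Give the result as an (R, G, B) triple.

57% lies between the 0% and 60% stops, so the local fraction is t = (57 − 0)/(60 − 0) = 57/60 ≈ 0.95.
#9b91c4 → (155, 145, 196); #2385d6 → (35, 133, 214).
R = 155 + 0.95 × (35 − 155) = 41 → 41
G = 145 + 0.95 × (133 − 145) = 133.6 → 134
B = 196 + 0.95 × (214 − 196) = 213.1 → 213

(41, 134, 213)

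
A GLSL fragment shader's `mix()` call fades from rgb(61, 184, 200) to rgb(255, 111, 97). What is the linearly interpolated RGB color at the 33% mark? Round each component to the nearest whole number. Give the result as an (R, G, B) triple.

33% corresponds to t = 0.33.
R = 61 + 0.33 × (255 − 61) = 61 + 0.33 × 194 = 125.02 → 125
G = 184 + 0.33 × (111 − 184) = 184 + 0.33 × -73 = 159.91 → 160
B = 200 + 0.33 × (97 − 200) = 200 + 0.33 × -103 = 166.01 → 166

(125, 160, 166)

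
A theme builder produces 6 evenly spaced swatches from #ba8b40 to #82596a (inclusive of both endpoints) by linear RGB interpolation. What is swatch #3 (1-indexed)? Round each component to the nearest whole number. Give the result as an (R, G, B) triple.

(164, 119, 81)

With 6 swatches and endpoints inclusive, swatch 3 sits at t = (3 − 1)/(6 − 1) = 2/5 ≈ 0.4.
#ba8b40 → (186, 139, 64); #82596a → (130, 89, 106).
R = 186 + 0.4 × (130 − 186) = 163.6 → 164
G = 139 + 0.4 × (89 − 139) = 119 → 119
B = 64 + 0.4 × (106 − 64) = 80.8 → 81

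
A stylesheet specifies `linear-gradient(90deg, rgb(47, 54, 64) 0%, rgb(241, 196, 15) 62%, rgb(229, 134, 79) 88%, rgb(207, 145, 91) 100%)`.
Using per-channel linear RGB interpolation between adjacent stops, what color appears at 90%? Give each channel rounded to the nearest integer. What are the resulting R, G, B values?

90% lies between the 88% and 100% stops, so the local fraction is t = (90 − 88)/(100 − 88) = 2/12 ≈ 0.1667.
R = 229 + 0.1667 × (207 − 229) = 225.333 → 225
G = 134 + 0.1667 × (145 − 134) = 135.834 → 136
B = 79 + 0.1667 × (91 − 79) = 81 → 81

(225, 136, 81)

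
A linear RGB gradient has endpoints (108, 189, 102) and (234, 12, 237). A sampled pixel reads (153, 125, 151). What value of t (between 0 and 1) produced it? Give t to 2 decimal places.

0.36

Invert the lerp on the G channel (largest span, 177): t = (125 − 189) / (12 − 189) = -64/-177 = 0.36158.
Check on R: (153 − 108)/(234 − 108) = 0.3571 ✓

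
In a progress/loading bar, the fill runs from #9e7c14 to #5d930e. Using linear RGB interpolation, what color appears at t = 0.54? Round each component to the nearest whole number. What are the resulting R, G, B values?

#9e7c14 → (158, 124, 20); #5d930e → (93, 147, 14).
R = 158 + 0.54 × (93 − 158) = 158 + 0.54 × -65 = 122.9 → 123
G = 124 + 0.54 × (147 − 124) = 124 + 0.54 × 23 = 136.42 → 136
B = 20 + 0.54 × (14 − 20) = 20 + 0.54 × -6 = 16.76 → 17

(123, 136, 17)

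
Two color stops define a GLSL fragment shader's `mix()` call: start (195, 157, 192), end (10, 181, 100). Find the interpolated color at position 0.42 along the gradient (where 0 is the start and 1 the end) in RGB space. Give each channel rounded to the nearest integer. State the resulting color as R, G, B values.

(117, 167, 153)

R = 195 + 0.42 × (10 − 195) = 195 + 0.42 × -185 = 117.3 → 117
G = 157 + 0.42 × (181 − 157) = 157 + 0.42 × 24 = 167.08 → 167
B = 192 + 0.42 × (100 − 192) = 192 + 0.42 × -92 = 153.36 → 153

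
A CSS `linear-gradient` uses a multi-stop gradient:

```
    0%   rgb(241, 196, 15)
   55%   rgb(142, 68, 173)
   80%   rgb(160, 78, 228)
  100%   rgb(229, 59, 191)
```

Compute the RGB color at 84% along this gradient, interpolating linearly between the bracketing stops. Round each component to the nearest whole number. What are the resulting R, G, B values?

84% lies between the 80% and 100% stops, so the local fraction is t = (84 − 80)/(100 − 80) = 4/20 ≈ 0.2.
R = 160 + 0.2 × (229 − 160) = 173.8 → 174
G = 78 + 0.2 × (59 − 78) = 74.2 → 74
B = 228 + 0.2 × (191 − 228) = 220.6 → 221

(174, 74, 221)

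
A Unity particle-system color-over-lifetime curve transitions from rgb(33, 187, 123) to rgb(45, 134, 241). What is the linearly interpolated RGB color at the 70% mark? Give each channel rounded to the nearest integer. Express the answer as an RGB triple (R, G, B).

(41, 150, 206)

70% corresponds to t = 0.7.
R = 33 + 0.7 × (45 − 33) = 33 + 0.7 × 12 = 41.4 → 41
G = 187 + 0.7 × (134 − 187) = 187 + 0.7 × -53 = 149.9 → 150
B = 123 + 0.7 × (241 − 123) = 123 + 0.7 × 118 = 205.6 → 206
So the blended color is (41, 150, 206), about #2996ce.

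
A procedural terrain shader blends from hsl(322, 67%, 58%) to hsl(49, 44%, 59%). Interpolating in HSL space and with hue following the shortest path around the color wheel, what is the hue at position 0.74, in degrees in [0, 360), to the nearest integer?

Hue: 49 − 322 = -273°, but |-273| > 180 so the shorter arc goes the other way: Δh = -273 + 360 = 87°.
H = 322 + 0.74 × (87) = 386.38 → 386 → 386 mod 360 = 26°

26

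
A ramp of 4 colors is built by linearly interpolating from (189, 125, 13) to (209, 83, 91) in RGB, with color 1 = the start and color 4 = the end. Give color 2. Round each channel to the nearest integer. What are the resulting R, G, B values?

(196, 111, 39)

With 4 swatches and endpoints inclusive, swatch 2 sits at t = (2 − 1)/(4 − 1) = 1/3 ≈ 0.3333.
R = 189 + 0.3333 × (209 − 189) = 195.666 → 196
G = 125 + 0.3333 × (83 − 125) = 111.001 → 111
B = 13 + 0.3333 × (91 − 13) = 38.997 → 39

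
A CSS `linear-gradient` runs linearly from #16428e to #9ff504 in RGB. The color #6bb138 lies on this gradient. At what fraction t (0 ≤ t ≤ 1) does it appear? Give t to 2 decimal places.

Invert the lerp on the G channel (largest span, 179): t = (177 − 66) / (245 − 66) = 111/179 = 0.62011.
Check on R: (107 − 22)/(159 − 22) = 0.6204 ✓

0.62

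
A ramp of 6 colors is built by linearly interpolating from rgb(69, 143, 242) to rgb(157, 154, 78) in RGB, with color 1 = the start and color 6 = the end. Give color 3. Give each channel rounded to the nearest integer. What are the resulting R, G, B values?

(104, 147, 176)

With 6 swatches and endpoints inclusive, swatch 3 sits at t = (3 − 1)/(6 − 1) = 2/5 ≈ 0.4.
R = 69 + 0.4 × (157 − 69) = 104.2 → 104
G = 143 + 0.4 × (154 − 143) = 147.4 → 147
B = 242 + 0.4 × (78 − 242) = 176.4 → 176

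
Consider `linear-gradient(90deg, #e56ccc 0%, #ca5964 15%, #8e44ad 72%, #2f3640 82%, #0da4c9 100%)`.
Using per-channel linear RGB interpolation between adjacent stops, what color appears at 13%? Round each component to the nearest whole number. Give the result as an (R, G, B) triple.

(206, 92, 114)

13% lies between the 0% and 15% stops, so the local fraction is t = (13 − 0)/(15 − 0) = 13/15 ≈ 0.8667.
#e56ccc → (229, 108, 204); #ca5964 → (202, 89, 100).
R = 229 + 0.8667 × (202 − 229) = 205.599 → 206
G = 108 + 0.8667 × (89 − 108) = 91.533 → 92
B = 204 + 0.8667 × (100 − 204) = 113.863 → 114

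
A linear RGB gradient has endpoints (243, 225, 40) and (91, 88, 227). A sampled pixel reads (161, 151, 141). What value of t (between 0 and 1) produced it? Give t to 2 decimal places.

Invert the lerp on the B channel (largest span, 187): t = (141 − 40) / (227 − 40) = 101/187 = 0.54011.
Check on R: (161 − 243)/(91 − 243) = 0.5395 ✓

0.54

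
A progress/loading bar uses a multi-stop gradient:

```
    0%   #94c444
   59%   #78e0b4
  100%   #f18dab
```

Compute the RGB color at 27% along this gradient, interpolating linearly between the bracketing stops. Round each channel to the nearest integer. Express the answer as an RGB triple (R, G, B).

27% lies between the 0% and 59% stops, so the local fraction is t = (27 − 0)/(59 − 0) = 27/59 ≈ 0.4576.
#94c444 → (148, 196, 68); #78e0b4 → (120, 224, 180).
R = 148 + 0.4576 × (120 − 148) = 135.187 → 135
G = 196 + 0.4576 × (224 − 196) = 208.813 → 209
B = 68 + 0.4576 × (180 − 68) = 119.251 → 119

(135, 209, 119)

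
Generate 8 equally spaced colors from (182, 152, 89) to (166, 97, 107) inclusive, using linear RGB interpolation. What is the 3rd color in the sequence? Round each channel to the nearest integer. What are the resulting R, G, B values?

With 8 swatches and endpoints inclusive, swatch 3 sits at t = (3 − 1)/(8 − 1) = 2/7 ≈ 0.2857.
R = 182 + 0.2857 × (166 − 182) = 177.429 → 177
G = 152 + 0.2857 × (97 − 152) = 136.286 → 136
B = 89 + 0.2857 × (107 − 89) = 94.143 → 94

(177, 136, 94)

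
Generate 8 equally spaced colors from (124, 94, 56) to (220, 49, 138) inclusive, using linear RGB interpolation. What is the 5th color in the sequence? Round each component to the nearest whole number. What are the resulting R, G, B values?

(179, 68, 103)

With 8 swatches and endpoints inclusive, swatch 5 sits at t = (5 − 1)/(8 − 1) = 4/7 ≈ 0.5714.
R = 124 + 0.5714 × (220 − 124) = 178.854 → 179
G = 94 + 0.5714 × (49 − 94) = 68.287 → 68
B = 56 + 0.5714 × (138 − 56) = 102.855 → 103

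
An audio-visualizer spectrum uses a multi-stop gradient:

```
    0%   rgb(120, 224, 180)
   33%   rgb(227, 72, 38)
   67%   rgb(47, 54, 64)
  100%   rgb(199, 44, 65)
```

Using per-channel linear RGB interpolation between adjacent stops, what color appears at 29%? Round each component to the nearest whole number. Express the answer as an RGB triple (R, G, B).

29% lies between the 0% and 33% stops, so the local fraction is t = (29 − 0)/(33 − 0) = 29/33 ≈ 0.8788.
R = 120 + 0.8788 × (227 − 120) = 214.032 → 214
G = 224 + 0.8788 × (72 − 224) = 90.422 → 90
B = 180 + 0.8788 × (38 − 180) = 55.21 → 55

(214, 90, 55)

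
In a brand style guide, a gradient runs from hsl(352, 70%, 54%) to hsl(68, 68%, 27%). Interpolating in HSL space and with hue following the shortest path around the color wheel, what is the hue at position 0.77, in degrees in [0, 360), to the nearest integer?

51

Hue: 68 − 352 = -284°, but |-284| > 180 so the shorter arc goes the other way: Δh = -284 + 360 = 76°.
H = 352 + 0.77 × (76) = 410.52 → 411 → 411 mod 360 = 51°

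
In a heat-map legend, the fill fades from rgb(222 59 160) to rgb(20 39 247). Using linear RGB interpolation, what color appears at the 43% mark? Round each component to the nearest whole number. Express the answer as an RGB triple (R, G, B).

(135, 50, 197)

43% corresponds to t = 0.43.
R = 222 + 0.43 × (20 − 222) = 222 + 0.43 × -202 = 135.14 → 135
G = 59 + 0.43 × (39 − 59) = 59 + 0.43 × -20 = 50.4 → 50
B = 160 + 0.43 × (247 − 160) = 160 + 0.43 × 87 = 197.41 → 197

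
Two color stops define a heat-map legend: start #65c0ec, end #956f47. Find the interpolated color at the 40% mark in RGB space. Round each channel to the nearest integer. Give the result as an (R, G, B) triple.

(120, 160, 170)

#65c0ec → (101, 192, 236); #956f47 → (149, 111, 71).
40% corresponds to t = 0.4.
R = 101 + 0.4 × (149 − 101) = 101 + 0.4 × 48 = 120.2 → 120
G = 192 + 0.4 × (111 − 192) = 192 + 0.4 × -81 = 159.6 → 160
B = 236 + 0.4 × (71 − 236) = 236 + 0.4 × -165 = 170 → 170
So the blended color is (120, 160, 170), about #78a0aa.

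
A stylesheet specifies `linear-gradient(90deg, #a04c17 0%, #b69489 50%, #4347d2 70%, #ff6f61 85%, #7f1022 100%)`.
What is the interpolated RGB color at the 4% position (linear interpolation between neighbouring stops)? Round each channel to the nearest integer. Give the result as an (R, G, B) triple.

4% lies between the 0% and 50% stops, so the local fraction is t = (4 − 0)/(50 − 0) = 4/50 ≈ 0.08.
#a04c17 → (160, 76, 23); #b69489 → (182, 148, 137).
R = 160 + 0.08 × (182 − 160) = 161.76 → 162
G = 76 + 0.08 × (148 − 76) = 81.76 → 82
B = 23 + 0.08 × (137 − 23) = 32.12 → 32

(162, 82, 32)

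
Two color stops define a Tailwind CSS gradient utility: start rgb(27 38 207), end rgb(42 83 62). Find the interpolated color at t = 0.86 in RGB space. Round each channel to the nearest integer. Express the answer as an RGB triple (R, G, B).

R = 27 + 0.86 × (42 − 27) = 27 + 0.86 × 15 = 39.9 → 40
G = 38 + 0.86 × (83 − 38) = 38 + 0.86 × 45 = 76.7 → 77
B = 207 + 0.86 × (62 − 207) = 207 + 0.86 × -145 = 82.3 → 82

(40, 77, 82)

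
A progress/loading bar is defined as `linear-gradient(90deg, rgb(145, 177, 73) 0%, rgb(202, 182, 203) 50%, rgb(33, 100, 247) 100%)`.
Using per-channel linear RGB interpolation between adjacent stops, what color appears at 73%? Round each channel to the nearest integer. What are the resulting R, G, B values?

73% lies between the 50% and 100% stops, so the local fraction is t = (73 − 50)/(100 − 50) = 23/50 ≈ 0.46.
R = 202 + 0.46 × (33 − 202) = 124.26 → 124
G = 182 + 0.46 × (100 − 182) = 144.28 → 144
B = 203 + 0.46 × (247 − 203) = 223.24 → 223

(124, 144, 223)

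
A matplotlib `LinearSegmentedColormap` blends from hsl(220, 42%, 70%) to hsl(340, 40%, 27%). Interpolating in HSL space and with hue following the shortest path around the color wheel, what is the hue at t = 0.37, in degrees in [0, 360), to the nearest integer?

264

Hue arc: Δh = 340 − 220 = 120° (|Δh| ≤ 180, already the shorter path).
H = 220 + 0.37 × (120) = 264.4 → 264°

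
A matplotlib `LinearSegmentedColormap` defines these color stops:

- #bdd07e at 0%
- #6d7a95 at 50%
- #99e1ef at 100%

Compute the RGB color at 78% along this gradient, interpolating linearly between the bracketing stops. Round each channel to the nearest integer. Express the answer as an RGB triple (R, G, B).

(134, 180, 199)

78% lies between the 50% and 100% stops, so the local fraction is t = (78 − 50)/(100 − 50) = 28/50 ≈ 0.56.
#6d7a95 → (109, 122, 149); #99e1ef → (153, 225, 239).
R = 109 + 0.56 × (153 − 109) = 133.64 → 134
G = 122 + 0.56 × (225 − 122) = 179.68 → 180
B = 149 + 0.56 × (239 − 149) = 199.4 → 199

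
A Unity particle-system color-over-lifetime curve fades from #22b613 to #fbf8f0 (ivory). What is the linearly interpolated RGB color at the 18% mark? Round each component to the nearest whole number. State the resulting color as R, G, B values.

#22b613 → (34, 182, 19); #fbf8f0 → (251, 248, 240).
18% corresponds to t = 0.18.
R = 34 + 0.18 × (251 − 34) = 34 + 0.18 × 217 = 73.06 → 73
G = 182 + 0.18 × (248 − 182) = 182 + 0.18 × 66 = 193.88 → 194
B = 19 + 0.18 × (240 − 19) = 19 + 0.18 × 221 = 58.78 → 59

(73, 194, 59)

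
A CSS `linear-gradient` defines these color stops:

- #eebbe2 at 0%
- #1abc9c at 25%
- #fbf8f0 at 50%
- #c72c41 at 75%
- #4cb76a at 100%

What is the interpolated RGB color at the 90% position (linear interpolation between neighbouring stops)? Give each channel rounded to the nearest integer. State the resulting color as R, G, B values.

90% lies between the 75% and 100% stops, so the local fraction is t = (90 − 75)/(100 − 75) = 15/25 ≈ 0.6.
#c72c41 → (199, 44, 65); #4cb76a → (76, 183, 106).
R = 199 + 0.6 × (76 − 199) = 125.2 → 125
G = 44 + 0.6 × (183 − 44) = 127.4 → 127
B = 65 + 0.6 × (106 − 65) = 89.6 → 90

(125, 127, 90)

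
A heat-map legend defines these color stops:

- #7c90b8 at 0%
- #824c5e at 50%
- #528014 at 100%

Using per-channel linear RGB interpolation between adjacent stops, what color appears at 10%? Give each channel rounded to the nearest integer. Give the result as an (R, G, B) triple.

10% lies between the 0% and 50% stops, so the local fraction is t = (10 − 0)/(50 − 0) = 10/50 ≈ 0.2.
#7c90b8 → (124, 144, 184); #824c5e → (130, 76, 94).
R = 124 + 0.2 × (130 − 124) = 125.2 → 125
G = 144 + 0.2 × (76 − 144) = 130.4 → 130
B = 184 + 0.2 × (94 − 184) = 166 → 166

(125, 130, 166)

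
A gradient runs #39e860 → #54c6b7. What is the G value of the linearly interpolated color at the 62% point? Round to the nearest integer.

G₁ = 232 (from #39e860), G₂ = 198 (from #54c6b7).
G = 232 + 0.62 × (198 − 232) = 210.92 → 211

211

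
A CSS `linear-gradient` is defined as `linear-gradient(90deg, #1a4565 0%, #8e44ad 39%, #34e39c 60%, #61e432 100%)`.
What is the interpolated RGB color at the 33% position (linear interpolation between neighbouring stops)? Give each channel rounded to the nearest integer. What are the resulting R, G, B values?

(124, 68, 162)

33% lies between the 0% and 39% stops, so the local fraction is t = (33 − 0)/(39 − 0) = 33/39 ≈ 0.8462.
#1a4565 → (26, 69, 101); #8e44ad → (142, 68, 173).
R = 26 + 0.8462 × (142 − 26) = 124.159 → 124
G = 69 + 0.8462 × (68 − 69) = 68.154 → 68
B = 101 + 0.8462 × (173 − 101) = 161.926 → 162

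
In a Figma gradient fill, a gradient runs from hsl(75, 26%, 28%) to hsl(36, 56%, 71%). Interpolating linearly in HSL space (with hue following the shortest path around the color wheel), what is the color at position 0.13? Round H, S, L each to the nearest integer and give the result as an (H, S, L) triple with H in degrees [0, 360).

(70, 30, 34)

Hue arc: Δh = 36 − 75 = -39° (|Δh| ≤ 180, already the shorter path).
H = 75 + 0.13 × (-39) = 69.93 → 70°
S = 26 + 0.13 × (56 − 26) = 29.9 → 30%
L = 28 + 0.13 × (71 − 28) = 33.59 → 34%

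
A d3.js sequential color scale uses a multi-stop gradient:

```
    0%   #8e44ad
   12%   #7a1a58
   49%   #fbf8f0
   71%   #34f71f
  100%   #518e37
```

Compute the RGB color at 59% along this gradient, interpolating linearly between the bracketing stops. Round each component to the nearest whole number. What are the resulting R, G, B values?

(161, 248, 145)

59% lies between the 49% and 71% stops, so the local fraction is t = (59 − 49)/(71 − 49) = 10/22 ≈ 0.4545.
#fbf8f0 → (251, 248, 240); #34f71f → (52, 247, 31).
R = 251 + 0.4545 × (52 − 251) = 160.554 → 161
G = 248 + 0.4545 × (247 − 248) = 247.546 → 248
B = 240 + 0.4545 × (31 − 240) = 145.01 → 145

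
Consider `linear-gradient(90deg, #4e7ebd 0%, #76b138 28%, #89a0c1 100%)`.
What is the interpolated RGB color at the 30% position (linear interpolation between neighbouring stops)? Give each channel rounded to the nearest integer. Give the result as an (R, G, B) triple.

(119, 177, 60)

30% lies between the 28% and 100% stops, so the local fraction is t = (30 − 28)/(100 − 28) = 2/72 ≈ 0.0278.
#76b138 → (118, 177, 56); #89a0c1 → (137, 160, 193).
R = 118 + 0.0278 × (137 − 118) = 118.528 → 119
G = 177 + 0.0278 × (160 − 177) = 176.527 → 177
B = 56 + 0.0278 × (193 − 56) = 59.809 → 60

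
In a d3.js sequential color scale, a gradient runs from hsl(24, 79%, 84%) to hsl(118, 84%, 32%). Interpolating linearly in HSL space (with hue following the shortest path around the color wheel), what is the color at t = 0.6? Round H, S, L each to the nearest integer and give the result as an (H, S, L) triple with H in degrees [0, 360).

(80, 82, 53)

Hue arc: Δh = 118 − 24 = 94° (|Δh| ≤ 180, already the shorter path).
H = 24 + 0.6 × (94) = 80.4 → 80°
S = 79 + 0.6 × (84 − 79) = 82 → 82%
L = 84 + 0.6 × (32 − 84) = 52.8 → 53%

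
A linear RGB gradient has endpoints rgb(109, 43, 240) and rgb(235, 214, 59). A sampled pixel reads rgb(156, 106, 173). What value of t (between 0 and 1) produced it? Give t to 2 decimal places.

Invert the lerp on the B channel (largest span, 181): t = (173 − 240) / (59 − 240) = -67/-181 = 0.37017.
Check on R: (156 − 109)/(235 − 109) = 0.373 ✓

0.37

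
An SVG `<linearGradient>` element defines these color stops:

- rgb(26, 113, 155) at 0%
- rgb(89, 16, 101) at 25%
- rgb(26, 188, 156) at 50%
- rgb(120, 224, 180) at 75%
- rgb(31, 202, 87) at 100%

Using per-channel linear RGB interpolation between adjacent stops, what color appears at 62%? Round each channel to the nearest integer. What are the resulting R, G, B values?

(71, 205, 168)

62% lies between the 50% and 75% stops, so the local fraction is t = (62 − 50)/(75 − 50) = 12/25 ≈ 0.48.
R = 26 + 0.48 × (120 − 26) = 71.12 → 71
G = 188 + 0.48 × (224 − 188) = 205.28 → 205
B = 156 + 0.48 × (180 − 156) = 167.52 → 168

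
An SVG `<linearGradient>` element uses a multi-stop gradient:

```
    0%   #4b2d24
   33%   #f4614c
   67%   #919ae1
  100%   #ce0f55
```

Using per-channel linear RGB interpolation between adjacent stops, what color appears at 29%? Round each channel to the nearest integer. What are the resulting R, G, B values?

(224, 91, 71)

29% lies between the 0% and 33% stops, so the local fraction is t = (29 − 0)/(33 − 0) = 29/33 ≈ 0.8788.
#4b2d24 → (75, 45, 36); #f4614c → (244, 97, 76).
R = 75 + 0.8788 × (244 − 75) = 223.517 → 224
G = 45 + 0.8788 × (97 − 45) = 90.698 → 91
B = 36 + 0.8788 × (76 − 36) = 71.152 → 71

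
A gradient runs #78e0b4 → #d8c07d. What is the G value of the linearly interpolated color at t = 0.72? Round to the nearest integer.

201

G₁ = 224 (from #78e0b4), G₂ = 192 (from #d8c07d).
G = 224 + 0.72 × (192 − 224) = 200.96 → 201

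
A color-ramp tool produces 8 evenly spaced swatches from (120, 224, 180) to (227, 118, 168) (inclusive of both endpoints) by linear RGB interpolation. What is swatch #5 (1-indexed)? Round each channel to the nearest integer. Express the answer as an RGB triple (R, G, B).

With 8 swatches and endpoints inclusive, swatch 5 sits at t = (5 − 1)/(8 − 1) = 4/7 ≈ 0.5714.
R = 120 + 0.5714 × (227 − 120) = 181.14 → 181
G = 224 + 0.5714 × (118 − 224) = 163.432 → 163
B = 180 + 0.5714 × (168 − 180) = 173.143 → 173

(181, 163, 173)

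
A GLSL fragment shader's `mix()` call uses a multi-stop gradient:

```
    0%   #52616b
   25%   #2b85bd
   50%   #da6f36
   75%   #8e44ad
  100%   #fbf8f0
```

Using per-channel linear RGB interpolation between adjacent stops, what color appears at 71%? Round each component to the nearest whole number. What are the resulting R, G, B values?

(154, 75, 154)

71% lies between the 50% and 75% stops, so the local fraction is t = (71 − 50)/(75 − 50) = 21/25 ≈ 0.84.
#da6f36 → (218, 111, 54); #8e44ad → (142, 68, 173).
R = 218 + 0.84 × (142 − 218) = 154.16 → 154
G = 111 + 0.84 × (68 − 111) = 74.88 → 75
B = 54 + 0.84 × (173 − 54) = 153.96 → 154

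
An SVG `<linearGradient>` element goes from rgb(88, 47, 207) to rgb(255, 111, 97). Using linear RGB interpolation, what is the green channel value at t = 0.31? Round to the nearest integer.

G = 47 + 0.31 × (111 − 47) = 66.84 → 67

67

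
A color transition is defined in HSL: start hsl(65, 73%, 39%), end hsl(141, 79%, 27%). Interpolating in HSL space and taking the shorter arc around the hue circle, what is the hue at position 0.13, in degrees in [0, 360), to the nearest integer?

75

Hue arc: Δh = 141 − 65 = 76° (|Δh| ≤ 180, already the shorter path).
H = 65 + 0.13 × (76) = 74.88 → 75°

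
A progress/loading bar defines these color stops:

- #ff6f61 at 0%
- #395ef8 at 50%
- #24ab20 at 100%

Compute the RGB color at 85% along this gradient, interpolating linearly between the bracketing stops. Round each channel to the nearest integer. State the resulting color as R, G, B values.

85% lies between the 50% and 100% stops, so the local fraction is t = (85 − 50)/(100 − 50) = 35/50 ≈ 0.7.
#395ef8 → (57, 94, 248); #24ab20 → (36, 171, 32).
R = 57 + 0.7 × (36 − 57) = 42.3 → 42
G = 94 + 0.7 × (171 − 94) = 147.9 → 148
B = 248 + 0.7 × (32 − 248) = 96.8 → 97

(42, 148, 97)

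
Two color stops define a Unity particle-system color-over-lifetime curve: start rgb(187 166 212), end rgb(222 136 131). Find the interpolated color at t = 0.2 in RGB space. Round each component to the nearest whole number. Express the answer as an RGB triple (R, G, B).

R = 187 + 0.2 × (222 − 187) = 187 + 0.2 × 35 = 194 → 194
G = 166 + 0.2 × (136 − 166) = 166 + 0.2 × -30 = 160 → 160
B = 212 + 0.2 × (131 − 212) = 212 + 0.2 × -81 = 195.8 → 196

(194, 160, 196)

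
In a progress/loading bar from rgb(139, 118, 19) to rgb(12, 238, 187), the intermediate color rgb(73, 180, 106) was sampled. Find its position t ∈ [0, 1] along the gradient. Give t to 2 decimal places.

Invert the lerp on the B channel (largest span, 168): t = (106 − 19) / (187 − 19) = 87/168 = 0.51786.
Check on R: (73 − 139)/(12 − 139) = 0.5197 ✓

0.52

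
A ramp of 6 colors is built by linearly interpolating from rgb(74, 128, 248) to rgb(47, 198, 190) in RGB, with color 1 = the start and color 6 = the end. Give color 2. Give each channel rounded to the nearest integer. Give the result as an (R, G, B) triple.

(69, 142, 236)

With 6 swatches and endpoints inclusive, swatch 2 sits at t = (2 − 1)/(6 − 1) = 1/5 ≈ 0.2.
R = 74 + 0.2 × (47 − 74) = 68.6 → 69
G = 128 + 0.2 × (198 − 128) = 142 → 142
B = 248 + 0.2 × (190 − 248) = 236.4 → 236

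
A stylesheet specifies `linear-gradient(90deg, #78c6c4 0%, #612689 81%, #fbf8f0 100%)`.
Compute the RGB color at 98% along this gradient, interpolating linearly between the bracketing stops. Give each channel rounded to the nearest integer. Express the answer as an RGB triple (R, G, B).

98% lies between the 81% and 100% stops, so the local fraction is t = (98 − 81)/(100 − 81) = 17/19 ≈ 0.8947.
#612689 → (97, 38, 137); #fbf8f0 → (251, 248, 240).
R = 97 + 0.8947 × (251 − 97) = 234.784 → 235
G = 38 + 0.8947 × (248 − 38) = 225.887 → 226
B = 137 + 0.8947 × (240 − 137) = 229.154 → 229

(235, 226, 229)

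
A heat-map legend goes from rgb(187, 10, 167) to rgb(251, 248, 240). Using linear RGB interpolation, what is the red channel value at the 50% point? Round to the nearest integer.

219

R = 187 + 0.5 × (251 − 187) = 219 → 219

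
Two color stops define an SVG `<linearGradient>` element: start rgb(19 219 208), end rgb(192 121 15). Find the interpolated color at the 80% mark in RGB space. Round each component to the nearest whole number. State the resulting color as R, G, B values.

80% corresponds to t = 0.8.
R = 19 + 0.8 × (192 − 19) = 19 + 0.8 × 173 = 157.4 → 157
G = 219 + 0.8 × (121 − 219) = 219 + 0.8 × -98 = 140.6 → 141
B = 208 + 0.8 × (15 − 208) = 208 + 0.8 × -193 = 53.6 → 54
So the blended color is (157, 141, 54), about #9d8d36.

(157, 141, 54)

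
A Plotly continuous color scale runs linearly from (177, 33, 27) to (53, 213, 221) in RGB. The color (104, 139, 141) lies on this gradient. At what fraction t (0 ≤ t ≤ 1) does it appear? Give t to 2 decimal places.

Invert the lerp on the B channel (largest span, 194): t = (141 − 27) / (221 − 27) = 114/194 = 0.58763.
Check on R: (104 − 177)/(53 − 177) = 0.5887 ✓

0.59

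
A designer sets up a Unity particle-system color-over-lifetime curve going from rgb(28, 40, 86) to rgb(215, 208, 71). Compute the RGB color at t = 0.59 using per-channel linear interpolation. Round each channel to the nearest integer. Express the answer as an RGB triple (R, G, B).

R = 28 + 0.59 × (215 − 28) = 28 + 0.59 × 187 = 138.33 → 138
G = 40 + 0.59 × (208 − 40) = 40 + 0.59 × 168 = 139.12 → 139
B = 86 + 0.59 × (71 − 86) = 86 + 0.59 × -15 = 77.15 → 77

(138, 139, 77)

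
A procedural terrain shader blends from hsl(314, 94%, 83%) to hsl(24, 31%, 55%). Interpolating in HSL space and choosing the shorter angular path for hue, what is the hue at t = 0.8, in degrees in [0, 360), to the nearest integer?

10

Hue: 24 − 314 = -290°, but |-290| > 180 so the shorter arc goes the other way: Δh = -290 + 360 = 70°.
H = 314 + 0.8 × (70) = 370 → 370 → 370 mod 360 = 10°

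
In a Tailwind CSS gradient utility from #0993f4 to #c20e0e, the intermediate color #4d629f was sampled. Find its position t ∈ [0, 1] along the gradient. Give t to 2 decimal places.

0.37

Invert the lerp on the B channel (largest span, 230): t = (159 − 244) / (14 − 244) = -85/-230 = 0.36957.
Check on R: (77 − 9)/(194 − 9) = 0.3676 ✓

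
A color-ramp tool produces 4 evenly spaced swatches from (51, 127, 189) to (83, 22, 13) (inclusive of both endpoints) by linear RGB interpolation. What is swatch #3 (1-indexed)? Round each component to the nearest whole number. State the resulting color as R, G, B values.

(72, 57, 72)

With 4 swatches and endpoints inclusive, swatch 3 sits at t = (3 − 1)/(4 − 1) = 2/3 ≈ 0.6667.
R = 51 + 0.6667 × (83 − 51) = 72.334 → 72
G = 127 + 0.6667 × (22 − 127) = 56.996 → 57
B = 189 + 0.6667 × (13 − 189) = 71.661 → 72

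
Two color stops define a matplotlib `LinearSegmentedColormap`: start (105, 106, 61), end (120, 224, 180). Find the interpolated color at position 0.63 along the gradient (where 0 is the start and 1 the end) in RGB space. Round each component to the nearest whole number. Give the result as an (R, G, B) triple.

(114, 180, 136)

R = 105 + 0.63 × (120 − 105) = 105 + 0.63 × 15 = 114.45 → 114
G = 106 + 0.63 × (224 − 106) = 106 + 0.63 × 118 = 180.34 → 180
B = 61 + 0.63 × (180 − 61) = 61 + 0.63 × 119 = 135.97 → 136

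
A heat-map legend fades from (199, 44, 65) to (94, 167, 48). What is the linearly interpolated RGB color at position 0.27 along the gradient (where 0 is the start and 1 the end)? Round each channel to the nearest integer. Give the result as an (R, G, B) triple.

R = 199 + 0.27 × (94 − 199) = 199 + 0.27 × -105 = 170.65 → 171
G = 44 + 0.27 × (167 − 44) = 44 + 0.27 × 123 = 77.21 → 77
B = 65 + 0.27 × (48 − 65) = 65 + 0.27 × -17 = 60.41 → 60

(171, 77, 60)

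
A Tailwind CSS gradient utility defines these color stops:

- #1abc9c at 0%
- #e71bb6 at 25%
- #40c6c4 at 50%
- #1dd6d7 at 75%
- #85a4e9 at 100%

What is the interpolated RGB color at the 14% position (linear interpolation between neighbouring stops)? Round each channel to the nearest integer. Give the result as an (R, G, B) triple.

(141, 98, 171)

14% lies between the 0% and 25% stops, so the local fraction is t = (14 − 0)/(25 − 0) = 14/25 ≈ 0.56.
#1abc9c → (26, 188, 156); #e71bb6 → (231, 27, 182).
R = 26 + 0.56 × (231 − 26) = 140.8 → 141
G = 188 + 0.56 × (27 − 188) = 97.84 → 98
B = 156 + 0.56 × (182 − 156) = 170.56 → 171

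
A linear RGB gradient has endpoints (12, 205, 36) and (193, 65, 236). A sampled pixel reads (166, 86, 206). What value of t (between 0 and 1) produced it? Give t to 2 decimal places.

Invert the lerp on the B channel (largest span, 200): t = (206 − 36) / (236 − 36) = 170/200 = 0.85.
Check on R: (166 − 12)/(193 − 12) = 0.8508 ✓

0.85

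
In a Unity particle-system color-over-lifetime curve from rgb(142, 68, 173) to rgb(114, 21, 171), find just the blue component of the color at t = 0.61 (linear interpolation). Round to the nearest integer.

B = 173 + 0.61 × (171 − 173) = 171.78 → 172

172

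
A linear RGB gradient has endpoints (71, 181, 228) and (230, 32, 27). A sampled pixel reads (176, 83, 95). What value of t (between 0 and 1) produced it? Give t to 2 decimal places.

Invert the lerp on the B channel (largest span, 201): t = (95 − 228) / (27 − 228) = -133/-201 = 0.66169.
Check on R: (176 − 71)/(230 − 71) = 0.6604 ✓

0.66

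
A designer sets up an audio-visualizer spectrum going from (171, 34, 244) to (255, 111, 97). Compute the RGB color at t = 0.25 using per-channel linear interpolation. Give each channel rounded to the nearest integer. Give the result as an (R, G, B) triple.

R = 171 + 0.25 × (255 − 171) = 171 + 0.25 × 84 = 192 → 192
G = 34 + 0.25 × (111 − 34) = 34 + 0.25 × 77 = 53.25 → 53
B = 244 + 0.25 × (97 − 244) = 244 + 0.25 × -147 = 207.25 → 207
So the blended color is (192, 53, 207), about #c035cf.

(192, 53, 207)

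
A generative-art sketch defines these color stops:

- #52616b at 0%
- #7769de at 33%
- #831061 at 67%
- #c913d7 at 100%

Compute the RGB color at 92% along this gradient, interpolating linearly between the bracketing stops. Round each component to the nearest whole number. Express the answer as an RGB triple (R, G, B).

92% lies between the 67% and 100% stops, so the local fraction is t = (92 − 67)/(100 − 67) = 25/33 ≈ 0.7576.
#831061 → (131, 16, 97); #c913d7 → (201, 19, 215).
R = 131 + 0.7576 × (201 − 131) = 184.032 → 184
G = 16 + 0.7576 × (19 − 16) = 18.273 → 18
B = 97 + 0.7576 × (215 − 97) = 186.397 → 186

(184, 18, 186)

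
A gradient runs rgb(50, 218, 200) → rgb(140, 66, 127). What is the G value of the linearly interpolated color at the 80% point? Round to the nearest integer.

96

G = 218 + 0.8 × (66 − 218) = 96.4 → 96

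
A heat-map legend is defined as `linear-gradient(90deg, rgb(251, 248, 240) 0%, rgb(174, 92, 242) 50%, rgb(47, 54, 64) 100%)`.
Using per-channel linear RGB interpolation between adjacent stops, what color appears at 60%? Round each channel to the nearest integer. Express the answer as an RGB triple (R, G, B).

60% lies between the 50% and 100% stops, so the local fraction is t = (60 − 50)/(100 − 50) = 10/50 ≈ 0.2.
R = 174 + 0.2 × (47 − 174) = 148.6 → 149
G = 92 + 0.2 × (54 − 92) = 84.4 → 84
B = 242 + 0.2 × (64 − 242) = 206.4 → 206

(149, 84, 206)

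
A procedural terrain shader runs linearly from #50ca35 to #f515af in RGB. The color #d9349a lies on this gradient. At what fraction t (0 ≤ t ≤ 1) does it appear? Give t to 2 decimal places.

Invert the lerp on the G channel (largest span, 181): t = (52 − 202) / (21 − 202) = -150/-181 = 0.82873.
Check on R: (217 − 80)/(245 − 80) = 0.8303 ✓

0.83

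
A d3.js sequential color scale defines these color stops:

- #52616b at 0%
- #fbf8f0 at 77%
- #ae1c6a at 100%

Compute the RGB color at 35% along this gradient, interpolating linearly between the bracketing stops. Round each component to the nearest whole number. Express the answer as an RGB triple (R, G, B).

(159, 166, 167)

35% lies between the 0% and 77% stops, so the local fraction is t = (35 − 0)/(77 − 0) = 35/77 ≈ 0.4545.
#52616b → (82, 97, 107); #fbf8f0 → (251, 248, 240).
R = 82 + 0.4545 × (251 − 82) = 158.81 → 159
G = 97 + 0.4545 × (248 − 97) = 165.63 → 166
B = 107 + 0.4545 × (240 − 107) = 167.448 → 167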